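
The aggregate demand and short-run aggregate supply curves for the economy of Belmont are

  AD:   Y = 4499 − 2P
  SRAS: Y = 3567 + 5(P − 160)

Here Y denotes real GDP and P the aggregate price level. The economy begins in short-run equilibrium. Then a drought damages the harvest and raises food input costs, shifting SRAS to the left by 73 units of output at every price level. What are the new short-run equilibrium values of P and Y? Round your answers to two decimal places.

This is a negative supply shock: SRAS shifts left.
New SRAS: Y = 2694 + 5P.
Set AD = SRAS: 4499 − 2P = 2694 + 5P, so 1805 = 7P and P = 257.86.
Substituting into AD, Y = 3983.29.

P = 257.86, Y = 3983.29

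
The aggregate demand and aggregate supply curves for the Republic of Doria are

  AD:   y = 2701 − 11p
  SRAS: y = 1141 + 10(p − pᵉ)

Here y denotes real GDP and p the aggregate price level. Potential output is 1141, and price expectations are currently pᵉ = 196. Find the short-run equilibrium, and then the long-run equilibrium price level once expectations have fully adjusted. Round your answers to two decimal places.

Short run: p = 167.62, y = 857.19. Long run: p = 141.82.

Short run: with pᵉ = 196, SRAS is y = 10p − 819. Setting AD = SRAS gives 3520 = 21p, so p = 167.62 and y = 2701 − 11p = 857.19.
Output 857.19 is below potential 1141, so over time expected prices fall and SRAS shifts right until y returns to 1141.
Long run: y = 1141 on the AD curve gives 1141 = 2701 − 11p, so p = 141.82.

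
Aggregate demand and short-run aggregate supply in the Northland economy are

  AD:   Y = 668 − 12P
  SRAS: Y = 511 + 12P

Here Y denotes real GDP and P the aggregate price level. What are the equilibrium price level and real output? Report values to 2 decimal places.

Set AD = SRAS: 668 − 12P = 511 + 12P, so 157 = 24P and P = 6.54.
Substituting into AD, Y = 668 − 12P = 589.50.

P = 6.54, Y = 589.50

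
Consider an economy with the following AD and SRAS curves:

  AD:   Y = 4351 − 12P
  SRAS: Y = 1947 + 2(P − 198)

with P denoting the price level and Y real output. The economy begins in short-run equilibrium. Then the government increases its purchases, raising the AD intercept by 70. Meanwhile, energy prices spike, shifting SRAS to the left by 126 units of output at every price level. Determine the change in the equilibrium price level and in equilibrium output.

After both shocks: AD is Y = 4421 − 12P and SRAS is Y = 1425 + 2P.
Setting them equal: 2996 = 14P, so P = 214.
Y = 4421 − 12·214 = 1853.
Initially P = 200, Y = 1951, so ΔP = +14 and ΔY = -98.

ΔP = +14, ΔY = -98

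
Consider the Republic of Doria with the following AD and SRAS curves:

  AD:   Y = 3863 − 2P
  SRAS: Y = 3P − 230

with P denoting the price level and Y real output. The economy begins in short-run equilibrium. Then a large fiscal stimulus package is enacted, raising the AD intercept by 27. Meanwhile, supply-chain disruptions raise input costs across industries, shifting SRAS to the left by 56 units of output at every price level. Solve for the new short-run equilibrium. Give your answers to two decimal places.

After both shocks: AD is Y = 3890 − 2P and SRAS is Y = 3P − 286.
Setting them equal: 4176 = 5P, so P = 835.20.
Substituting into AD, Y = 2219.60.

P = 835.20, Y = 2219.60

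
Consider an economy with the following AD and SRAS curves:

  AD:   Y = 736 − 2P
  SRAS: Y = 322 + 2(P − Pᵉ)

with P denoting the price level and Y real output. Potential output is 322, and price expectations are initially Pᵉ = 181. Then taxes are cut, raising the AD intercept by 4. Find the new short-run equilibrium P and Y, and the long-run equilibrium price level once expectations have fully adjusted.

AD shifts right: new AD is Y = 740 − 2P. With Pᵉ = 181, SRAS is Y = 2P − 40.
Short run: 740 − 2P = 2P − 40 gives 780 = 4P, so P = 195 and Y = 740 − 2·195 = 350.
Y = 350 is above potential 322; expectations adjust and SRAS shifts left until Y = 322.
Long run: on the new AD curve, 322 = 740 − 2P gives P = 209.

Short run: P = 195, Y = 350. Long run: P = 209.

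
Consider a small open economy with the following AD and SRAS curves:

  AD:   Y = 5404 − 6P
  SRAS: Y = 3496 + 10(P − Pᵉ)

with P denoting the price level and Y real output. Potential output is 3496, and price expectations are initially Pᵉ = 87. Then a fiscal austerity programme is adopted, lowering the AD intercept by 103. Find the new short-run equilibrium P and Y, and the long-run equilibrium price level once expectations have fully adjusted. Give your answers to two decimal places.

Short run: P = 167.19, Y = 4297.88. Long run: P = 300.83.

AD shifts left: new AD is Y = 5301 − 6P. With Pᵉ = 87, SRAS is Y = 2626 + 10P.
Short run: 5301 − 6P = 2626 + 10P gives 2675 = 16P, so P = 167.19 and Y = 5301 − 6P = 4297.88.
Y = 4297.88 is above potential 3496; expectations adjust and SRAS shifts left until Y = 3496.
Long run: on the new AD curve, 3496 = 5301 − 6P gives P = 300.83.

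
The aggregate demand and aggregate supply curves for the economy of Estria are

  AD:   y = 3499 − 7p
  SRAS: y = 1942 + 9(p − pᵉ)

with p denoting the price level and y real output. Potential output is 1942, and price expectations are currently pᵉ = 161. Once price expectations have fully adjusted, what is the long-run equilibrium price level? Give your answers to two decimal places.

Long-run p = 222.43

Short run: with pᵉ = 161, SRAS is y = 493 + 9p. Setting AD = SRAS gives 3006 = 16p, so p = 187.88 and y = 3499 − 7p = 2183.88.
Output 2183.88 is above potential 1942, so over time expected prices rise and SRAS shifts left until y returns to 1942.
Long run: y = 1942 on the AD curve gives 1942 = 3499 − 7p, so p = 222.43.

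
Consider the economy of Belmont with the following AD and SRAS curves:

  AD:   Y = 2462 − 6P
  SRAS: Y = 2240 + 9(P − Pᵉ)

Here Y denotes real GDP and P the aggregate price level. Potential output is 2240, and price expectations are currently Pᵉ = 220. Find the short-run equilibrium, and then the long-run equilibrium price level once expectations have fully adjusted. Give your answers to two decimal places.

Short run: with Pᵉ = 220, SRAS is Y = 260 + 9P. Setting AD = SRAS gives 2202 = 15P, so P = 146.80 and Y = 2462 − 6P = 1581.20.
Output 1581.20 is below potential 2240, so over time expected prices fall and SRAS shifts right until Y returns to 2240.
Long run: Y = 2240 on the AD curve gives 2240 = 2462 − 6P, so P = 37.00.

Short run: P = 146.80, Y = 1581.20. Long run: P = 37.00.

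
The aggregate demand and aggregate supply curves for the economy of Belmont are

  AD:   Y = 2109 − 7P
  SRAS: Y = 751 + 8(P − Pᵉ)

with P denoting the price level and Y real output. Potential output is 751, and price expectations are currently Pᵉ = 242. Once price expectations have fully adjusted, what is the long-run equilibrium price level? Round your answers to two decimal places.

Long-run P = 194.00

Short run: with Pᵉ = 242, SRAS is Y = 8P − 1185. Setting AD = SRAS gives 3294 = 15P, so P = 219.60 and Y = 2109 − 7P = 571.80.
Output 571.80 is below potential 751, so over time expected prices fall and SRAS shifts right until Y returns to 751.
Long run: Y = 751 on the AD curve gives 751 = 2109 − 7P, so P = 194.00.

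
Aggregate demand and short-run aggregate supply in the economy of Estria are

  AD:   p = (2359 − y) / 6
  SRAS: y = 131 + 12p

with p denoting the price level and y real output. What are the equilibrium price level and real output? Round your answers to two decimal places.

Rearrange AD to y = 2359 − 6p.
Set AD = SRAS: 2359 − 6p = 131 + 12p, so 2228 = 18p and p = 123.78.
Substituting into AD, y = 2359 − 6p = 1616.33.

p = 123.78, y = 1616.33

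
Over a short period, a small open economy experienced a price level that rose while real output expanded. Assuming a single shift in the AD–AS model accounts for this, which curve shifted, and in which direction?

P rose and Y rose. An AD shift moves P and Y in the same direction; an SRAS shift moves them in opposite directions.
Here P and Y moved in the same direction, so the AD curve shifted.
Since Y rose, AD shifted right.

AD shifted right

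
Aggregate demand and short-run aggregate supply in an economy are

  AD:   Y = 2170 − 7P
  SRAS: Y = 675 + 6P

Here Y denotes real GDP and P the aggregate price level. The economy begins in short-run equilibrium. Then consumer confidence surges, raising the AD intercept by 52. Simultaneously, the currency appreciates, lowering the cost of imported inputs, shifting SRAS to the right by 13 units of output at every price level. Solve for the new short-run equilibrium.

P = 118, Y = 1396

After both shocks: AD is Y = 2222 − 7P and SRAS is Y = 688 + 6P.
Setting them equal: 1534 = 13P, so P = 118.
Y = 2222 − 7·118 = 1396.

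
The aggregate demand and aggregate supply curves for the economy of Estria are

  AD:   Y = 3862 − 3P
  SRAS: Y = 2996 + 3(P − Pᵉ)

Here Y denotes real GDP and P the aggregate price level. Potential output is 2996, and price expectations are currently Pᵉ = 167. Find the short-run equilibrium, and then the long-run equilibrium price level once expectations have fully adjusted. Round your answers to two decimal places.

Short run: with Pᵉ = 167, SRAS is Y = 2495 + 3P. Setting AD = SRAS gives 1367 = 6P, so P = 227.83 and Y = 3862 − 3P = 3178.50.
Output 3178.50 is above potential 2996, so over time expected prices rise and SRAS shifts left until Y returns to 2996.
Long run: Y = 2996 on the AD curve gives 2996 = 3862 − 3P, so P = 288.67.

Short run: P = 227.83, Y = 3178.50. Long run: P = 288.67.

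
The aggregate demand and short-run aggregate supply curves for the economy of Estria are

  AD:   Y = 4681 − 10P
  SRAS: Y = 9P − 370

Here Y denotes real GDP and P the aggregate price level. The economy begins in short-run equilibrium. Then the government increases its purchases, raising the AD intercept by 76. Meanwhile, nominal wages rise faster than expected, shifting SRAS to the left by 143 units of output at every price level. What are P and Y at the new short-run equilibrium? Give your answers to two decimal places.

P = 277.37, Y = 1983.32

After both shocks: AD is Y = 4757 − 10P and SRAS is Y = 9P − 513.
Setting them equal: 5270 = 19P, so P = 277.37.
Substituting into AD, Y = 1983.32.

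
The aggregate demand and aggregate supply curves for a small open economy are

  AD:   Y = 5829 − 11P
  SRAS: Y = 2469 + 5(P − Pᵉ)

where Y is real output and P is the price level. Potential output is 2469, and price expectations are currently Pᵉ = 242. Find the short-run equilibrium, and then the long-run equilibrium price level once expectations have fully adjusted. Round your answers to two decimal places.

Short run: with Pᵉ = 242, SRAS is Y = 1259 + 5P. Setting AD = SRAS gives 4570 = 16P, so P = 285.63 and Y = 5829 − 11P = 2687.13.
Output 2687.13 is above potential 2469, so over time expected prices rise and SRAS shifts left until Y returns to 2469.
Long run: Y = 2469 on the AD curve gives 2469 = 5829 − 11P, so P = 305.45.

Short run: P = 285.63, Y = 2687.13. Long run: P = 305.45.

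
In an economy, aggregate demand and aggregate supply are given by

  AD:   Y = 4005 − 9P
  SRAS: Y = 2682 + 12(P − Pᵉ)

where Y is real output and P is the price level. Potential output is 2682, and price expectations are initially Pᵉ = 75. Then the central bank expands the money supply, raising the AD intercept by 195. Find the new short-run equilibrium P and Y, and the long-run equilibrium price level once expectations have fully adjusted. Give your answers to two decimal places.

AD shifts right: new AD is Y = 4200 − 9P. With Pᵉ = 75, SRAS is Y = 1782 + 12P.
Short run: 4200 − 9P = 1782 + 12P gives 2418 = 21P, so P = 115.14 and Y = 4200 − 9P = 3163.71.
Y = 3163.71 is above potential 2682; expectations adjust and SRAS shifts left until Y = 2682.
Long run: on the new AD curve, 2682 = 4200 − 9P gives P = 168.67.

Short run: P = 115.14, Y = 3163.71. Long run: P = 168.67.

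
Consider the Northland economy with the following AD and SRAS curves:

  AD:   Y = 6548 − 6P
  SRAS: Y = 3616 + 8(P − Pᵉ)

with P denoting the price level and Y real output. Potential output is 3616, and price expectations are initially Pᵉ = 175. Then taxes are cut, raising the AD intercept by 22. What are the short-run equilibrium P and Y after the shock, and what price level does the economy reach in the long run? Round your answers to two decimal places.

AD shifts right: new AD is Y = 6570 − 6P. With Pᵉ = 175, SRAS is Y = 2216 + 8P.
Short run: 6570 − 6P = 2216 + 8P gives 4354 = 14P, so P = 311.00 and Y = 6570 − 6P = 4704.00.
Y = 4704.00 is above potential 3616; expectations adjust and SRAS shifts left until Y = 3616.
Long run: on the new AD curve, 3616 = 6570 − 6P gives P = 492.33.

Short run: P = 311.00, Y = 4704.00. Long run: P = 492.33.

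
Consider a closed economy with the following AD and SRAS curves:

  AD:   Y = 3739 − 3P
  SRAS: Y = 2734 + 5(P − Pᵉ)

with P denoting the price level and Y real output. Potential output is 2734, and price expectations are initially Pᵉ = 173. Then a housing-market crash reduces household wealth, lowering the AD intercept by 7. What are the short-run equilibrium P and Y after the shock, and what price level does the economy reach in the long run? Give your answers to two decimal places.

AD shifts left: new AD is Y = 3732 − 3P. With Pᵉ = 173, SRAS is Y = 1869 + 5P.
Short run: 3732 − 3P = 1869 + 5P gives 1863 = 8P, so P = 232.88 and Y = 3732 − 3P = 3033.38.
Y = 3033.38 is above potential 2734; expectations adjust and SRAS shifts left until Y = 2734.
Long run: on the new AD curve, 2734 = 3732 − 3P gives P = 332.67.

Short run: P = 232.88, Y = 3033.38. Long run: P = 332.67.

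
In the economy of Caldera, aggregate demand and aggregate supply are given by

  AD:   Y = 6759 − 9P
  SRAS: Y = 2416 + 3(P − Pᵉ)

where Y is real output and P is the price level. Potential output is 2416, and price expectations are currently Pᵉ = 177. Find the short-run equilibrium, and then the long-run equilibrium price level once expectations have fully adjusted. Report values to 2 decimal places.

Short run: with Pᵉ = 177, SRAS is Y = 1885 + 3P. Setting AD = SRAS gives 4874 = 12P, so P = 406.17 and Y = 6759 − 9P = 3103.50.
Output 3103.50 is above potential 2416, so over time expected prices rise and SRAS shifts left until Y returns to 2416.
Long run: Y = 2416 on the AD curve gives 2416 = 6759 − 9P, so P = 482.56.

Short run: P = 406.17, Y = 3103.50. Long run: P = 482.56.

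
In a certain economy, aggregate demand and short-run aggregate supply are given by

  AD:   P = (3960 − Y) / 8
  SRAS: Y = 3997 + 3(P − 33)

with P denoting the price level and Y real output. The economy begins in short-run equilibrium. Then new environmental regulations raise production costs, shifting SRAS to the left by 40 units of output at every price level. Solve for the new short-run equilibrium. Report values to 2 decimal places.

This is a negative supply shock: SRAS shifts left.
New SRAS: Y = 3858 + 3P.
Set AD = SRAS: 3960 − 8P = 3858 + 3P, so 102 = 11P and P = 9.27.
Substituting into AD, Y = 3885.82.

P = 9.27, Y = 3885.82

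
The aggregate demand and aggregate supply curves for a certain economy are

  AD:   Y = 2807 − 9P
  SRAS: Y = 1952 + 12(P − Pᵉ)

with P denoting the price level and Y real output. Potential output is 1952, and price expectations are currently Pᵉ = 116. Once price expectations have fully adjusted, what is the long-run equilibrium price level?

Short run: with Pᵉ = 116, SRAS is Y = 560 + 12P. Setting AD = SRAS gives 2247 = 21P, so P = 107 and Y = 2807 − 9·107 = 1844.
Output 1844 is below potential 1952, so over time expected prices fall and SRAS shifts right until Y returns to 1952.
Long run: Y = 1952 on the AD curve gives 1952 = 2807 − 9P, so P = 95.

Long-run P = 95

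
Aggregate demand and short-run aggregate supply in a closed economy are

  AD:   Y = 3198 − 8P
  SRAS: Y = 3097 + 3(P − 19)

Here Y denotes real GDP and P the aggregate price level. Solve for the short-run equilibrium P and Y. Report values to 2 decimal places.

Write SRAS as Y = 3097 + 3P − 57 = 3040 + 3P.
Set AD = SRAS: 3198 − 8P = 3040 + 3P, so 158 = 11P and P = 14.36.
Substituting into AD, Y = 3198 − 8P = 3083.09.

P = 14.36, Y = 3083.09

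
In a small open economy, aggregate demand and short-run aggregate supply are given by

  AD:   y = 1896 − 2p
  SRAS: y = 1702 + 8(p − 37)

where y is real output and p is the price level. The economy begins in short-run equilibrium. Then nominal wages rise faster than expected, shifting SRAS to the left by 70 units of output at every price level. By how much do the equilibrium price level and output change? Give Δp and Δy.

Δp = +7, Δy = -14

This is a negative supply shock: SRAS shifts left.
New SRAS: y = 1336 + 8p.
Set AD = SRAS: 1896 − 2p = 1336 + 8p, so 560 = 10p and p = 56.
y = 1896 − 2·56 = 1784.
Initially p = 49, y = 1798, so Δp = +7 and Δy = -14.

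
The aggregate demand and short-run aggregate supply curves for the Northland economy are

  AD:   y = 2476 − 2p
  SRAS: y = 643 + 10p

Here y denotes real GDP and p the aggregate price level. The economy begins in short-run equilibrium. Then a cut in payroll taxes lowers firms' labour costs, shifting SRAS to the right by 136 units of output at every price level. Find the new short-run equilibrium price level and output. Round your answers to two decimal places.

p = 141.42, y = 2193.17

This is a positive supply shock: SRAS shifts right.
New SRAS: y = 779 + 10p.
Set AD = SRAS: 2476 − 2p = 779 + 10p, so 1697 = 12p and p = 141.42.
Substituting into AD, y = 2193.17.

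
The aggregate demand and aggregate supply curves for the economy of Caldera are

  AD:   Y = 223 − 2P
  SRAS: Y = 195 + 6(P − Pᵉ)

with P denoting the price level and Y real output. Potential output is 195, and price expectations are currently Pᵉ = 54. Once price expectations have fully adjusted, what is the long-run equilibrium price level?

Short run: with Pᵉ = 54, SRAS is Y = 6P − 129. Setting AD = SRAS gives 352 = 8P, so P = 44 and Y = 223 − 2·44 = 135.
Output 135 is below potential 195, so over time expected prices fall and SRAS shifts right until Y returns to 195.
Long run: Y = 195 on the AD curve gives 195 = 223 − 2P, so P = 14.

Long-run P = 14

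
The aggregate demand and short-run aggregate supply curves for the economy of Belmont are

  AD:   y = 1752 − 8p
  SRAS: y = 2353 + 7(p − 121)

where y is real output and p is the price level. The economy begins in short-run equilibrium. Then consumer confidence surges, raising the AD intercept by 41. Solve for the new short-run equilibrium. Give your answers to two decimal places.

p = 19.13, y = 1639.93

This is a positive demand shock: AD shifts right.
New AD: y = 1793 − 8p.
SRAS can be written y = 1506 + 7p.
Set AD = SRAS: 1793 − 8p = 1506 + 7p, so 287 = 15p and p = 19.13.
Substituting into AD, y = 1639.93.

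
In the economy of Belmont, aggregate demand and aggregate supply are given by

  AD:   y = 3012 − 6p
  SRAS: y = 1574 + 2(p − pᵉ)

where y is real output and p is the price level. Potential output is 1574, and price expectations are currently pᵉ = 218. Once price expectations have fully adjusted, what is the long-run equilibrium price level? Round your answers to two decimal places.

Short run: with pᵉ = 218, SRAS is y = 1138 + 2p. Setting AD = SRAS gives 1874 = 8p, so p = 234.25 and y = 3012 − 6p = 1606.50.
Output 1606.50 is above potential 1574, so over time expected prices rise and SRAS shifts left until y returns to 1574.
Long run: y = 1574 on the AD curve gives 1574 = 3012 − 6p, so p = 239.67.

Long-run p = 239.67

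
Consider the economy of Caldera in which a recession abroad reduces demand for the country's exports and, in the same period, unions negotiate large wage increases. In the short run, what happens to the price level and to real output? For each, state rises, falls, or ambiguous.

The first event is a negative demand shock: AD shifts left, which by itself pushes P down and Y down.
The second is an adverse supply shock: SRAS shifts left, which by itself pushes P up and Y down.
The two shocks push P in opposite directions, so the effect on P is ambiguous. Both shocks push Y down, so Y falls.

Price level: ambiguous; output: falls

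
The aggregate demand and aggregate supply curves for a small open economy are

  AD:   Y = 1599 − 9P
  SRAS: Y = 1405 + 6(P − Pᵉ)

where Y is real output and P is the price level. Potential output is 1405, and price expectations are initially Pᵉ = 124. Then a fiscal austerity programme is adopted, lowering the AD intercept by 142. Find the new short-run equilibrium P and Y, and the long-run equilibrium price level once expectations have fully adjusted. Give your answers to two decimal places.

Short run: P = 53.07, Y = 979.40. Long run: P = 5.78.

AD shifts left: new AD is Y = 1457 − 9P. With Pᵉ = 124, SRAS is Y = 661 + 6P.
Short run: 1457 − 9P = 661 + 6P gives 796 = 15P, so P = 53.07 and Y = 1457 − 9P = 979.40.
Y = 979.40 is below potential 1405; expectations adjust and SRAS shifts right until Y = 1405.
Long run: on the new AD curve, 1405 = 1457 − 9P gives P = 5.78.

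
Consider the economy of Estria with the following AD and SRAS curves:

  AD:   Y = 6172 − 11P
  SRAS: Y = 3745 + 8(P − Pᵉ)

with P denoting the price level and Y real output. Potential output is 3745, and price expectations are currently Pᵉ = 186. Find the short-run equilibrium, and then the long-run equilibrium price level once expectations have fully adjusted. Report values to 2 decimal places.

Short run: P = 206.05, Y = 3905.42. Long run: P = 220.64.

Short run: with Pᵉ = 186, SRAS is Y = 2257 + 8P. Setting AD = SRAS gives 3915 = 19P, so P = 206.05 and Y = 6172 − 11P = 3905.42.
Output 3905.42 is above potential 3745, so over time expected prices rise and SRAS shifts left until Y returns to 3745.
Long run: Y = 3745 on the AD curve gives 3745 = 6172 − 11P, so P = 220.64.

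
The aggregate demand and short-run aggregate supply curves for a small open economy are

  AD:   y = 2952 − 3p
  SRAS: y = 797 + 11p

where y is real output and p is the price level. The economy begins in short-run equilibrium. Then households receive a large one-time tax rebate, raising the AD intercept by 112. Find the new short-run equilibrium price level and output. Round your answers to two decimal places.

This is a positive demand shock: AD shifts right.
New AD: y = 3064 − 3p.
Set AD = SRAS: 3064 − 3p = 797 + 11p, so 2267 = 14p and p = 161.93.
Substituting into AD, y = 2578.21.

p = 161.93, y = 2578.21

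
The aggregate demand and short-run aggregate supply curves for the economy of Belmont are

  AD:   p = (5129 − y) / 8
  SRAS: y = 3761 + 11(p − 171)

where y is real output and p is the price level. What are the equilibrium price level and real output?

Write SRAS as y = 3761 + 11p − 1881 = 1880 + 11p.
Rearrange AD to y = 5129 − 8p.
Set AD = SRAS: 5129 − 8p = 1880 + 11p, so 3249 = 19p and p = 171.
Then y = 5129 − 8·171 = 3761.

p = 171, y = 3761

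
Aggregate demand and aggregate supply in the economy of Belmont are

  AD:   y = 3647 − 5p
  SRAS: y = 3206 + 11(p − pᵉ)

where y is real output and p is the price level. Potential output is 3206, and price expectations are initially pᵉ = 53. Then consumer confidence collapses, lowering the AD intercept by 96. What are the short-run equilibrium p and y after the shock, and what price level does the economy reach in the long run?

AD shifts left: new AD is y = 3551 − 5p. With pᵉ = 53, SRAS is y = 2623 + 11p.
Short run: 3551 − 5p = 2623 + 11p gives 928 = 16p, so p = 58 and y = 3551 − 5·58 = 3261.
y = 3261 is above potential 3206; expectations adjust and SRAS shifts left until y = 3206.
Long run: on the new AD curve, 3206 = 3551 − 5p gives p = 69.

Short run: p = 58, y = 3261. Long run: p = 69.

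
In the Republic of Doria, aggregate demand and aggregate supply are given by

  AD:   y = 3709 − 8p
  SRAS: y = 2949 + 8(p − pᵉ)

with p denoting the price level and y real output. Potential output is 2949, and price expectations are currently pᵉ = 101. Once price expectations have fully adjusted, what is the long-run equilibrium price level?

Long-run p = 95

Short run: with pᵉ = 101, SRAS is y = 2141 + 8p. Setting AD = SRAS gives 1568 = 16p, so p = 98 and y = 3709 − 8·98 = 2925.
Output 2925 is below potential 2949, so over time expected prices fall and SRAS shifts right until y returns to 2949.
Long run: y = 2949 on the AD curve gives 2949 = 3709 − 8p, so p = 95.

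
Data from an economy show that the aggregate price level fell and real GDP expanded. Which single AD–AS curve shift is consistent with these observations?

SRAS shifted right

P fell and Y rose. An AD shift moves P and Y in the same direction; an SRAS shift moves them in opposite directions.
Here P and Y moved in opposite directions, so the SRAS curve shifted.
Since Y rose, SRAS shifted right.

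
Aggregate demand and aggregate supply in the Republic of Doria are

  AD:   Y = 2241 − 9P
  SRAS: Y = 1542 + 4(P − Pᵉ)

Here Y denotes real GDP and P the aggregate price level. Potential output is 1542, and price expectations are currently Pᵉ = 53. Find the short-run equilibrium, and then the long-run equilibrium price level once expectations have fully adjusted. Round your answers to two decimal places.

Short run: P = 70.08, Y = 1610.31. Long run: P = 77.67.

Short run: with Pᵉ = 53, SRAS is Y = 1330 + 4P. Setting AD = SRAS gives 911 = 13P, so P = 70.08 and Y = 2241 − 9P = 1610.31.
Output 1610.31 is above potential 1542, so over time expected prices rise and SRAS shifts left until Y returns to 1542.
Long run: Y = 1542 on the AD curve gives 1542 = 2241 − 9P, so P = 77.67.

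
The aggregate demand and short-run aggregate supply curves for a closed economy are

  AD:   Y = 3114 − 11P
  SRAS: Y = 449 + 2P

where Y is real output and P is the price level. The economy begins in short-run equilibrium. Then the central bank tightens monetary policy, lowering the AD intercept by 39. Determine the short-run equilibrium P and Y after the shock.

This is a negative demand shock: AD shifts left.
New AD: Y = 3075 − 11P.
Set AD = SRAS: 3075 − 11P = 449 + 2P, so 2626 = 13P and P = 202.
Y = 3075 − 11·202 = 853.

P = 202, Y = 853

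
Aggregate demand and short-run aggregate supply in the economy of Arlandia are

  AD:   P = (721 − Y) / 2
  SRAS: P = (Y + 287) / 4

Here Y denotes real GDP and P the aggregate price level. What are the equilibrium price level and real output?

Rearrange AD to Y = 721 − 2P.
Rearrange SRAS to Y = 4P − 287.
Set AD = SRAS: 721 − 2P = 4P − 287, so 1008 = 6P and P = 168.
Then Y = 721 − 2·168 = 385.

P = 168, Y = 385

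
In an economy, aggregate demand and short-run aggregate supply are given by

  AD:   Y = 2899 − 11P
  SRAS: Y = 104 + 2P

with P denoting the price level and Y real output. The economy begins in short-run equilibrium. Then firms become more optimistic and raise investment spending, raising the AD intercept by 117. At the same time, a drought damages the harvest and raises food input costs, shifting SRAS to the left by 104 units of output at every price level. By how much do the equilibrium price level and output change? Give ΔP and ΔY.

After both shocks: AD is Y = 3016 − 11P and SRAS is Y = 2P.
Setting them equal: 3016 = 13P, so P = 232.
Y = 3016 − 11·232 = 464.
Initially P = 215, Y = 534, so ΔP = +17 and ΔY = -70.

ΔP = +17, ΔY = -70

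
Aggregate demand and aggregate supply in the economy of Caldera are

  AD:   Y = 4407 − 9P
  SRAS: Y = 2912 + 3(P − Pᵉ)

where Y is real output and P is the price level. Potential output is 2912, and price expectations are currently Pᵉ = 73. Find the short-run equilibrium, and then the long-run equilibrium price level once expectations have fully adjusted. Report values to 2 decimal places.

Short run: with Pᵉ = 73, SRAS is Y = 2693 + 3P. Setting AD = SRAS gives 1714 = 12P, so P = 142.83 and Y = 4407 − 9P = 3121.50.
Output 3121.50 is above potential 2912, so over time expected prices rise and SRAS shifts left until Y returns to 2912.
Long run: Y = 2912 on the AD curve gives 2912 = 4407 − 9P, so P = 166.11.

Short run: P = 142.83, Y = 3121.50. Long run: P = 166.11.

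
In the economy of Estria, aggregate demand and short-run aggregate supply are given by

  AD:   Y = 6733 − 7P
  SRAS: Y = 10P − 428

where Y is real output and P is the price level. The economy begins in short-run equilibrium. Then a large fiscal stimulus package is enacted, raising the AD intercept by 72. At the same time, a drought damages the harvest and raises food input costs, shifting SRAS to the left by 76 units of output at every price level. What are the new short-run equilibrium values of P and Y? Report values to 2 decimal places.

After both shocks: AD is Y = 6805 − 7P and SRAS is Y = 10P − 504.
Setting them equal: 7309 = 17P, so P = 429.94.
Substituting into AD, Y = 3795.41.

P = 429.94, Y = 3795.41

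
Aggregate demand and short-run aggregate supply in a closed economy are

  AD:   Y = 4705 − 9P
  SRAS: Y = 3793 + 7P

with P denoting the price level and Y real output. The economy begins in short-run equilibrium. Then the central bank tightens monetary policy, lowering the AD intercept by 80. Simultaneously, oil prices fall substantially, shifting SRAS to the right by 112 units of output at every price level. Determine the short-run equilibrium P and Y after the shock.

After both shocks: AD is Y = 4625 − 9P and SRAS is Y = 3905 + 7P.
Setting them equal: 720 = 16P, so P = 45.
Y = 4625 − 9·45 = 4220.

P = 45, Y = 4220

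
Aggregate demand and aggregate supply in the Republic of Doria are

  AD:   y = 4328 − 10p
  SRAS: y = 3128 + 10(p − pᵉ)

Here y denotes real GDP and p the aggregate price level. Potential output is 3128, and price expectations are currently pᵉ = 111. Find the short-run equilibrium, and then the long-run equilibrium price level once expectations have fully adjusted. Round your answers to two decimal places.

Short run: p = 115.50, y = 3173.00. Long run: p = 120.00.

Short run: with pᵉ = 111, SRAS is y = 2018 + 10p. Setting AD = SRAS gives 2310 = 20p, so p = 115.50 and y = 4328 − 10p = 3173.00.
Output 3173.00 is above potential 3128, so over time expected prices rise and SRAS shifts left until y returns to 3128.
Long run: y = 3128 on the AD curve gives 3128 = 4328 − 10p, so p = 120.00.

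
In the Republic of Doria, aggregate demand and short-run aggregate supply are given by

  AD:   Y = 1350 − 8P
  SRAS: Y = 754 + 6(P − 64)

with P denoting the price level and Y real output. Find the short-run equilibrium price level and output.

P = 70, Y = 790

Write SRAS as Y = 754 + 6P − 384 = 370 + 6P.
Set AD = SRAS: 1350 − 8P = 370 + 6P, so 980 = 14P and P = 70.
Then Y = 1350 − 8·70 = 790.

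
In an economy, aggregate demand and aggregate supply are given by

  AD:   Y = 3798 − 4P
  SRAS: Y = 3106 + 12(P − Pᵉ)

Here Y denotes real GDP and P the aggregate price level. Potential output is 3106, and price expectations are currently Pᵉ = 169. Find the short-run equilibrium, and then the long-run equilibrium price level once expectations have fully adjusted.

Short run: P = 170, Y = 3118. Long run: P = 173.

Short run: with Pᵉ = 169, SRAS is Y = 1078 + 12P. Setting AD = SRAS gives 2720 = 16P, so P = 170 and Y = 3798 − 4·170 = 3118.
Output 3118 is above potential 3106, so over time expected prices rise and SRAS shifts left until Y returns to 3106.
Long run: Y = 3106 on the AD curve gives 3106 = 3798 − 4P, so P = 173.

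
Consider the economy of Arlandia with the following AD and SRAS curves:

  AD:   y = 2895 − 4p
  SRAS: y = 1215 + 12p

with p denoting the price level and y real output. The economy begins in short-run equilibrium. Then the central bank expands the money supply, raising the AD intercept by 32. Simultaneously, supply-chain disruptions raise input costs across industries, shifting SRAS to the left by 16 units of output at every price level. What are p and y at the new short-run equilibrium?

p = 108, y = 2495

After both shocks: AD is y = 2927 − 4p and SRAS is y = 1199 + 12p.
Setting them equal: 1728 = 16p, so p = 108.
y = 2927 − 4·108 = 2495.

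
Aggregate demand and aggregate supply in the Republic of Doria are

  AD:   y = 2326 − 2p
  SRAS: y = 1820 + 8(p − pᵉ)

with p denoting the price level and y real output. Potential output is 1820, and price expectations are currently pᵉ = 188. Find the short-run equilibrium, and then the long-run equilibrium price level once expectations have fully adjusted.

Short run: p = 201, y = 1924. Long run: p = 253.

Short run: with pᵉ = 188, SRAS is y = 316 + 8p. Setting AD = SRAS gives 2010 = 10p, so p = 201 and y = 2326 − 2·201 = 1924.
Output 1924 is above potential 1820, so over time expected prices rise and SRAS shifts left until y returns to 1820.
Long run: y = 1820 on the AD curve gives 1820 = 2326 − 2p, so p = 253.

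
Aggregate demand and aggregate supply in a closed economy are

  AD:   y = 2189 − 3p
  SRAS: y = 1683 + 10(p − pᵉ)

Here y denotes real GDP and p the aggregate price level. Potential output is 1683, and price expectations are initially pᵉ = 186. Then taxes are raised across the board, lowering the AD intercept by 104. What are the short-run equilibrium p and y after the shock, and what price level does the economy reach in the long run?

Short run: p = 174, y = 1563. Long run: p = 134.

AD shifts left: new AD is y = 2085 − 3p. With pᵉ = 186, SRAS is y = 10p − 177.
Short run: 2085 − 3p = 10p − 177 gives 2262 = 13p, so p = 174 and y = 2085 − 3·174 = 1563.
y = 1563 is below potential 1683; expectations adjust and SRAS shifts right until y = 1683.
Long run: on the new AD curve, 1683 = 2085 − 3p gives p = 134.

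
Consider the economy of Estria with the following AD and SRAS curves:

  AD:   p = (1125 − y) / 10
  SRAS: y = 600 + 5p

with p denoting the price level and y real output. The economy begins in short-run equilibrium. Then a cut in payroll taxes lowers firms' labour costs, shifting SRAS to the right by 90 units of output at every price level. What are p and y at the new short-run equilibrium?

This is a positive supply shock: SRAS shifts right.
New SRAS: y = 690 + 5p.
Set AD = SRAS: 1125 − 10p = 690 + 5p, so 435 = 15p and p = 29.
y = 1125 − 10·29 = 835.

p = 29, y = 835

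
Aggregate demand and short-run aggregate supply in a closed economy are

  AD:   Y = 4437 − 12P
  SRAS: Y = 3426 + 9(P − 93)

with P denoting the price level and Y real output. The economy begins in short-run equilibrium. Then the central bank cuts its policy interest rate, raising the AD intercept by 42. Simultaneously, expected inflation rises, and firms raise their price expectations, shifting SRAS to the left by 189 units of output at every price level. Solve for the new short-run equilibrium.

P = 99, Y = 3291

After both shocks: AD is Y = 4479 − 12P and SRAS is Y = 2400 + 9P.
Setting them equal: 2079 = 21P, so P = 99.
Y = 4479 − 12·99 = 3291.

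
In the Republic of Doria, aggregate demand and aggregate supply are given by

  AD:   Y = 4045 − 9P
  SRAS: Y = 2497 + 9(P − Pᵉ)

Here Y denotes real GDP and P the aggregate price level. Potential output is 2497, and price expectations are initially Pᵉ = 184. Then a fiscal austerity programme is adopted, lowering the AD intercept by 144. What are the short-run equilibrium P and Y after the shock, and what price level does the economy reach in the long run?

AD shifts left: new AD is Y = 3901 − 9P. With Pᵉ = 184, SRAS is Y = 841 + 9P.
Short run: 3901 − 9P = 841 + 9P gives 3060 = 18P, so P = 170 and Y = 3901 − 9·170 = 2371.
Y = 2371 is below potential 2497; expectations adjust and SRAS shifts right until Y = 2497.
Long run: on the new AD curve, 2497 = 3901 − 9P gives P = 156.

Short run: P = 170, Y = 2371. Long run: P = 156.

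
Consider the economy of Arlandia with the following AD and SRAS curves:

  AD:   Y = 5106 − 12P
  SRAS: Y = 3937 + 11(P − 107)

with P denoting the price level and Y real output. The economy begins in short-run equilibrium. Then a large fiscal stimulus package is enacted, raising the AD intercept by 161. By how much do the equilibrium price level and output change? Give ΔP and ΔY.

This is a positive demand shock: AD shifts right.
New AD: Y = 5267 − 12P.
SRAS can be written Y = 2760 + 11P.
Set AD = SRAS: 5267 − 12P = 2760 + 11P, so 2507 = 23P and P = 109.
Y = 5267 − 12·109 = 3959.
Initially P = 102, Y = 3882, so ΔP = +7 and ΔY = +77.

ΔP = +7, ΔY = +77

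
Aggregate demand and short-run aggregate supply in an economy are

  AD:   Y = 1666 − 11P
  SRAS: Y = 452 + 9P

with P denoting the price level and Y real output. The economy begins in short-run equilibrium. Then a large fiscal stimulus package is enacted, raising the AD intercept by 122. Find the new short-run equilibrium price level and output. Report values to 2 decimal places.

This is a positive demand shock: AD shifts right.
New AD: Y = 1788 − 11P.
Set AD = SRAS: 1788 − 11P = 452 + 9P, so 1336 = 20P and P = 66.80.
Substituting into AD, Y = 1053.20.

P = 66.80, Y = 1053.20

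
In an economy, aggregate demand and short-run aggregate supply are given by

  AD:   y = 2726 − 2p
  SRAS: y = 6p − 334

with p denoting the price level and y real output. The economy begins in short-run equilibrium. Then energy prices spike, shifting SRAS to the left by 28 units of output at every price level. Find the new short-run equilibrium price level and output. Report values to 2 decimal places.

This is a negative supply shock: SRAS shifts left.
New SRAS: y = 6p − 362.
Set AD = SRAS: 2726 − 2p = 6p − 362, so 3088 = 8p and p = 386.00.
Substituting into AD, y = 1954.00.

p = 386.00, y = 1954.00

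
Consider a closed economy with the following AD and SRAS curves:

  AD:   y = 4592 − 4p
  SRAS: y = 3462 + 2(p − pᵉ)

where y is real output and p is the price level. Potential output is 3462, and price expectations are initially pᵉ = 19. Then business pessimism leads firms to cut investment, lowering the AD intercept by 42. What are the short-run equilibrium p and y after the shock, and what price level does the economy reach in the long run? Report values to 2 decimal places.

AD shifts left: new AD is y = 4550 − 4p. With pᵉ = 19, SRAS is y = 3424 + 2p.
Short run: 4550 − 4p = 3424 + 2p gives 1126 = 6p, so p = 187.67 and y = 4550 − 4p = 3799.33.
y = 3799.33 is above potential 3462; expectations adjust and SRAS shifts left until y = 3462.
Long run: on the new AD curve, 3462 = 4550 − 4p gives p = 272.00.

Short run: p = 187.67, y = 3799.33. Long run: p = 272.00.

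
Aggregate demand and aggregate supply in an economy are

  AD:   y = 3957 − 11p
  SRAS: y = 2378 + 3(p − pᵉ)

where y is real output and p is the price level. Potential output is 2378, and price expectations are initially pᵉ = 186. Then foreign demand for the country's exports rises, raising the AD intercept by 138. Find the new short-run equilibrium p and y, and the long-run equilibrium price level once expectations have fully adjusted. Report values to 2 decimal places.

AD shifts right: new AD is y = 4095 − 11p. With pᵉ = 186, SRAS is y = 1820 + 3p.
Short run: 4095 − 11p = 1820 + 3p gives 2275 = 14p, so p = 162.50 and y = 4095 − 11p = 2307.50.
y = 2307.50 is below potential 2378; expectations adjust and SRAS shifts right until y = 2378.
Long run: on the new AD curve, 2378 = 4095 − 11p gives p = 156.09.

Short run: p = 162.50, y = 2307.50. Long run: p = 156.09.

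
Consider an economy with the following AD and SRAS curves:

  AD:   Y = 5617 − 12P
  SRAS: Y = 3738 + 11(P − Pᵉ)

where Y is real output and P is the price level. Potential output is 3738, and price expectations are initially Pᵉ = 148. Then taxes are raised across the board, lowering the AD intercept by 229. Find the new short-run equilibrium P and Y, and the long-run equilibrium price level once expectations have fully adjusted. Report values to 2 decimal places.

AD shifts left: new AD is Y = 5388 − 12P. With Pᵉ = 148, SRAS is Y = 2110 + 11P.
Short run: 5388 − 12P = 2110 + 11P gives 3278 = 23P, so P = 142.52 and Y = 5388 − 12P = 3677.74.
Y = 3677.74 is below potential 3738; expectations adjust and SRAS shifts right until Y = 3738.
Long run: on the new AD curve, 3738 = 5388 − 12P gives P = 137.50.

Short run: P = 142.52, Y = 3677.74. Long run: P = 137.50.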